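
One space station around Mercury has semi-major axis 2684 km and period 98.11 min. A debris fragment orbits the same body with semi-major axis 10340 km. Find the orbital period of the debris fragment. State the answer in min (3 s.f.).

Kepler's third law: T² ∝ a³, so T₂ = T₁ (a₂/a₁)^(3/2).
a₂/a₁ = 3.852, (a₂/a₁)^(3/2) = 7.561.
T₂ = 98.11 × 7.561 = 741.9 min.

T₂ ≈ 742 min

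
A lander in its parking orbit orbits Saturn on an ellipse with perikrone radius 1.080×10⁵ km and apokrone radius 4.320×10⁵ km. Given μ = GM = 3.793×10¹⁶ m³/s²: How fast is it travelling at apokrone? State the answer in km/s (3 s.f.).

Semi-major axis a = (r_p + r_a)/2 = 2.7000×10⁵ km = 2.700×10⁸ m.
Vis-viva: v² = μ(2/r − 1/a) = 3.793×10¹⁶ × (4.630×10⁻⁹ − 3.704×10⁻⁹) = 3.512×10⁷ m²/s².
v = 5926 m/s = 5.926 km/s.

v ≈ 5.93 km/s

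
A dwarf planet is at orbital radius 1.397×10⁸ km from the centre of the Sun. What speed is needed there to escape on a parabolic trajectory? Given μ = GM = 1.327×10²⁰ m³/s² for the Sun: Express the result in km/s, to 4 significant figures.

r = 1.397×10⁸ km = 1.397×10¹¹ m.
Escape speed v_esc = √(2μ/r) = √(2 × 1.327×10²⁰ / 1.397×10¹¹) = √(1.900×10⁹) = 43590 m/s.
= 43.59 km/s.

v_esc ≈ 43.59 km/s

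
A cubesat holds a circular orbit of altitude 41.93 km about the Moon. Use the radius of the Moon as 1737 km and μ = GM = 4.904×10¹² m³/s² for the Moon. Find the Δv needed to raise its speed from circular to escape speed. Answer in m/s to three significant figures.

r = 1737 + 41.93 = 1778.9 km = 1.7789×10⁶ m.
Circular speed v_c = √(μ/r) = 1660 m/s.
Escape speed v_esc = √(2μ/r) = √2 × v_c = 2348 m/s.
Δv = v_esc − v_c = 687.7 m/s.

Δv ≈ 688 m/s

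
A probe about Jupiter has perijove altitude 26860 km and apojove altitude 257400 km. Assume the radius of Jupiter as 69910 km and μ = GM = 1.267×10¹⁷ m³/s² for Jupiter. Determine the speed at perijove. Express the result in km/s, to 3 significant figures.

r_p = 69910 + 26860 = 96770 km = 9.6770×10⁷ m.
r_a = 69910 + 257400 = 327310 km = 3.2731×10⁸ m.
Semi-major axis a = (r_p + r_a)/2 = 2.1204×10⁵ km = 2.120×10⁸ m.
Vis-viva: v² = μ(2/r − 1/a) = 1.267×10¹⁷ × (2.067×10⁻⁸ − 4.716×10⁻⁹) = 2.021×10⁹ m²/s².
v = 44960 m/s = 44.96 km/s.

v ≈ 45.0 km/s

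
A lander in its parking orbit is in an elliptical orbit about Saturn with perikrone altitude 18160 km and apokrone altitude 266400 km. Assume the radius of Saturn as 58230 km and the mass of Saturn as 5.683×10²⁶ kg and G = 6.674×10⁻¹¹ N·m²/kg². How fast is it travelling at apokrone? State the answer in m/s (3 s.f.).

v ≈ 6670 m/s

μ = GM = 6.674×10⁻¹¹ × 5.683×10²⁶ = 3.793×10¹⁶ m³/s².
r_p = 58230 + 18160 = 76390 km = 7.6390×10⁷ m.
r_a = 58230 + 266400 = 324630 km = 3.2463×10⁸ m.
Semi-major axis a = (r_p + r_a)/2 = 2.0051×10⁵ km = 2.005×10⁸ m.
Vis-viva: v² = μ(2/r − 1/a) = 3.793×10¹⁶ × (6.161×10⁻⁹ − 4.987×10⁻⁹) = 4.451×10⁷ m²/s².
v = 6672 m/s.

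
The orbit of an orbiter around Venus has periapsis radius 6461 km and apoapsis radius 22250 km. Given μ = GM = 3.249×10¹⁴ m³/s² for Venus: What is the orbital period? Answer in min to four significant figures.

T ≈ 316.0 min

Semi-major axis a = (r_p + r_a)/2 = (6461.0 + 22250)/2 = 14356 km = 1.436×10⁷ m.
By Kepler's third law T = 2π√(a³/μ) = 2π × 3.018×10³ = 1.896×10⁴ s.
= 316.0 min.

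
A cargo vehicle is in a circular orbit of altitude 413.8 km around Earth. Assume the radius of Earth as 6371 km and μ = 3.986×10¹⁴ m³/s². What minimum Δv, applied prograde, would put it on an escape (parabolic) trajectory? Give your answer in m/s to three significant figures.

r = 6371 + 413.8 = 6784.8 km = 6.7848×10⁶ m.
Circular speed v_c = √(μ/r) = 7665 m/s.
Escape speed v_esc = √(2μ/r) = √2 × v_c = 10840 m/s.
Δv = v_esc − v_c = 3175 m/s.

Δv ≈ 3170 m/s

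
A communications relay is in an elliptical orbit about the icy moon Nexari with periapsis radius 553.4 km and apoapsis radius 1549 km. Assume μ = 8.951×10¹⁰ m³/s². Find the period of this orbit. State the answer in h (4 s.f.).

Semi-major axis a = (r_p + r_a)/2 = (553.40 + 1549.0)/2 = 1051.2 km = 1.051×10⁶ m.
By Kepler's third law T = 2π√(a³/μ) = 2π × 3.602×10³ = 2.263×10⁴ s.
= 6.287 h.

T ≈ 6.287 h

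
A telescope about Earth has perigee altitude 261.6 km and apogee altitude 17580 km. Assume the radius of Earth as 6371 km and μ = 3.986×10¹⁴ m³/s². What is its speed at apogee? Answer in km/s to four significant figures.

v ≈ 2.687 km/s

r_p = 6371 + 261.6 = 6632.6 km = 6.6326×10⁶ m.
r_a = 6371 + 17580 = 23951 km = 2.3951×10⁷ m.
Semi-major axis a = (r_p + r_a)/2 = 15292 km = 1.529×10⁷ m.
Vis-viva: v² = μ(2/r − 1/a) = 3.986×10¹⁴ × (8.350×10⁻⁸ − 6.539×10⁻⁸) = 7.218×10⁶ m²/s².
v = 2687 m/s = 2.687 km/s.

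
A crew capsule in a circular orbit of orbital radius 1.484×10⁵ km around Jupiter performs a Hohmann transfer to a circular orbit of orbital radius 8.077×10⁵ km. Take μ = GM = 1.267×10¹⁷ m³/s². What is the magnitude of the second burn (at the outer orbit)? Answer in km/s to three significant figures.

r₁ = 1.484×10⁵ km = 1.484×10⁸ m.
r₂ = 8.077×10⁵ km = 8.077×10⁸ m.
Transfer ellipse a_t = (r₁ + r₂)/2 = 4.780×10⁸ m.
At r₁: circular v_c1 = √(μ/r₁) = 29220 m/s; transfer-perijove v_p = √[μ(2/r₁ − 1/a_t)] = 37980 m/s.
At r₂: circular v_c2 = √(μ/r₂) = 12520 m/s; transfer-apojove v_a = √[μ(2/r₂ − 1/a_t)] = 6978 m/s.
Δv₂ = v_c2 − v_a = 5546 m/s.
= 5.546 km/s.

Δv ≈ 5.55 km/s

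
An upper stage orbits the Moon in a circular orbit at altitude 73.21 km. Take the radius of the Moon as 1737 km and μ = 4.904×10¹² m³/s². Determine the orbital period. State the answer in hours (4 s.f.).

T ≈ 1.920 hours

r = 1737 + 73.21 = 1810.2 km = 1.8102×10⁶ m.
Kepler's third law: T = 2π√(r³/μ) = 2π√((1.810×10⁶)³ / 4.904×10¹²).
r³/μ = 1.210×10⁶ s², so T = 2π × 1.100×10³ = 6.910×10³ s.
Converting: 6.910×10³ s ÷ 3600 = 1.920 hours.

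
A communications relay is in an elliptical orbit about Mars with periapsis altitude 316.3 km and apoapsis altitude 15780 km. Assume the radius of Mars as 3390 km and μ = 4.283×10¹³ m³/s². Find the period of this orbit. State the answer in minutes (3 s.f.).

r_p = 3390 + 316.3 = 3706.3 km = 3.7063×10⁶ m.
r_a = 3390 + 15780 = 19170 km = 1.9170×10⁷ m.
Semi-major axis a = (r_p + r_a)/2 = (3706.3 + 19170)/2 = 11438 km = 1.144×10⁷ m.
By Kepler's third law T = 2π√(a³/μ) = 2π × 5.911×10³ = 3.714×10⁴ s.
= 619.0 minutes.

T ≈ 619 minutes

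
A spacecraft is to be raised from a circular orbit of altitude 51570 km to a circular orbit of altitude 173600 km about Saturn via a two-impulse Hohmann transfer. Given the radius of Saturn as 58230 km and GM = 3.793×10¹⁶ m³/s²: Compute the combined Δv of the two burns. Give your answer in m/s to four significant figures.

Δv_total ≈ 5602 m/s

r₁ = 58230 + 51570 = 109800 km = 1.0980×10⁸ m.
r₂ = 58230 + 173600 = 231830 km = 2.3183×10⁸ m.
Transfer ellipse a_t = (r₁ + r₂)/2 = 1.708×10⁸ m.
At r₁: circular v_c1 = √(μ/r₁) = 18590 m/s; transfer-perikrone v_p = √[μ(2/r₁ − 1/a_t)] = 21650 m/s.
Δv₁ = v_p − v_c1 = 3067 m/s.
At r₂: circular v_c2 = √(μ/r₂) = 12790 m/s; transfer-apokrone v_a = √[μ(2/r₂ − 1/a_t)] = 10260 m/s.
Δv₂ = v_c2 − v_a = 2536 m/s.
Total Δv = Δv₁ + Δv₂ = 5602 m/s.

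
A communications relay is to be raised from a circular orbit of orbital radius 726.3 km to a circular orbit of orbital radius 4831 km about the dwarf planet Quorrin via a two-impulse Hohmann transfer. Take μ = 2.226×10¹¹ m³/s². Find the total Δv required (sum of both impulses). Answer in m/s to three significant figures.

Δv_total ≈ 281 m/s

r₁ = 726.3 km = 7.263×10⁵ m.
r₂ = 4831 km = 4.831×10⁶ m.
Transfer ellipse a_t = (r₁ + r₂)/2 = 2.779×10⁶ m.
At r₁: circular v_c1 = √(μ/r₁) = 553.6 m/s; transfer-periapsis v_p = √[μ(2/r₁ − 1/a_t)] = 730.0 m/s.
Δv₁ = v_p − v_c1 = 176.4 m/s.
At r₂: circular v_c2 = √(μ/r₂) = 214.7 m/s; transfer-apoapsis v_a = √[μ(2/r₂ − 1/a_t)] = 109.7 m/s.
Δv₂ = v_c2 − v_a = 104.9 m/s.
Total Δv = Δv₁ + Δv₂ = 281.3 m/s.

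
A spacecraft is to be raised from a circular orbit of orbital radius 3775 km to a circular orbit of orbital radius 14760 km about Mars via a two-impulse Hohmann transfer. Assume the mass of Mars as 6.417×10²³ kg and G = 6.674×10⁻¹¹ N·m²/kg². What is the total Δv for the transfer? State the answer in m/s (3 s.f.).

Δv_total ≈ 1500 m/s

μ = GM = 6.674×10⁻¹¹ × 6.417×10²³ = 4.283×10¹³ m³/s².
r₁ = 3775 km = 3.775×10⁶ m.
r₂ = 14760 km = 1.476×10⁷ m.
Transfer ellipse a_t = (r₁ + r₂)/2 = 9.268×10⁶ m.
At r₁: circular v_c1 = √(μ/r₁) = 3368 m/s; transfer-periapsis v_p = √[μ(2/r₁ − 1/a_t)] = 4251 m/s.
Δv₁ = v_p − v_c1 = 882.5 m/s.
At r₂: circular v_c2 = √(μ/r₂) = 1703 m/s; transfer-apoapsis v_a = √[μ(2/r₂ − 1/a_t)] = 1087 m/s.
Δv₂ = v_c2 − v_a = 616.2 m/s.
Total Δv = Δv₁ + Δv₂ = 1499 m/s.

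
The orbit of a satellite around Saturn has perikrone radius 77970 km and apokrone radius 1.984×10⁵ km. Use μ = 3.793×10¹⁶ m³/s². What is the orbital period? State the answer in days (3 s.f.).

Semi-major axis a = (r_p + r_a)/2 = (77970 + 1.9840×10⁵)/2 = 1.3818×10⁵ km = 1.382×10⁸ m.
By Kepler's third law T = 2π√(a³/μ) = 2π × 8.341×10³ = 5.241×10⁴ s.
= 0.6065 days.

T ≈ 0.607 days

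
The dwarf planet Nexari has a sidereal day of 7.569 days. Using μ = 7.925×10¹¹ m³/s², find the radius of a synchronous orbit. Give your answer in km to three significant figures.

T = 7.569 days = 6.540×10⁵ s.
A synchronous orbit has period T, so by Kepler's third law a = (μT²/4π²)^(1/3).
μT²/4π² = 7.925×10¹¹ × (6.540×10⁵)² / 39.48 = 8.585×10²¹ m³.
a = 2.048×10⁷ m = 20476 km.

r_sync ≈ 20500 km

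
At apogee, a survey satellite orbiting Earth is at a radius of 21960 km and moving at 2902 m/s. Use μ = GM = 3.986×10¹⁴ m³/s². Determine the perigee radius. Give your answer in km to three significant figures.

perigee radius ≈ 6630 km

r_a = 2.196×10⁷ m.
Specific energy ε = v²/2 − μ/r = -1.394×10⁷ J/kg, so a = −μ/(2ε) = 1.430×10⁷ m.
The apsides satisfy r_p + r_a = 2a, so the perigee radius is 2a − r_a = 6.633×10⁶ m = 6633.2 km.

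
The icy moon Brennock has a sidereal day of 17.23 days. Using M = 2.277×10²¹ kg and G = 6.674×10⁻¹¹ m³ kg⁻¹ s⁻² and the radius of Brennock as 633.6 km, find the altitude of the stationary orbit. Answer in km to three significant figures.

h_sync ≈ 19800 km

μ = GM = 6.674×10⁻¹¹ × 2.277×10²¹ = 1.520×10¹¹ m³/s².
T = 17.23 days = 1.489×10⁶ s.
A synchronous orbit has period T, so by Kepler's third law a = (μT²/4π²)^(1/3).
μT²/4π² = 1.520×10¹¹ × (1.489×10⁶)² / 39.48 = 8.531×10²¹ m³.
a = 2.043×10⁷ m = 20433 km.
Altitude h = a − R = 20433 − 633.6 = 19799 km.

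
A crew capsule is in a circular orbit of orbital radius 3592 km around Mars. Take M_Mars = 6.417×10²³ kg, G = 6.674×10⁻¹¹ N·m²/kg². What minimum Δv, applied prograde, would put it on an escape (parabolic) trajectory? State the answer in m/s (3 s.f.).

Δv ≈ 1430 m/s

μ = GM = 6.674×10⁻¹¹ × 6.417×10²³ = 4.283×10¹³ m³/s².
r = 3592 km = 3.592×10⁶ m.
Circular speed v_c = √(μ/r) = 3453 m/s.
Escape speed v_esc = √(2μ/r) = √2 × v_c = 4883 m/s.
Δv = v_esc − v_c = 1430 m/s.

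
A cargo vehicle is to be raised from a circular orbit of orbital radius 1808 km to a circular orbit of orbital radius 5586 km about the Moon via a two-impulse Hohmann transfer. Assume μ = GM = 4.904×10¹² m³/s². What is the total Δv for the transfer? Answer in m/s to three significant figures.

r₁ = 1808 km = 1.808×10⁶ m.
r₂ = 5586 km = 5.586×10⁶ m.
Transfer ellipse a_t = (r₁ + r₂)/2 = 3.697×10⁶ m.
At r₁: circular v_c1 = √(μ/r₁) = 1647 m/s; transfer-perilune v_p = √[μ(2/r₁ − 1/a_t)] = 2024 m/s.
Δv₁ = v_p − v_c1 = 377.5 m/s.
At r₂: circular v_c2 = √(μ/r₂) = 937.0 m/s; transfer-apolune v_a = √[μ(2/r₂ − 1/a_t)] = 655.2 m/s.
Δv₂ = v_c2 − v_a = 281.7 m/s.
Total Δv = Δv₁ + Δv₂ = 659.2 m/s.

Δv_total ≈ 659 m/s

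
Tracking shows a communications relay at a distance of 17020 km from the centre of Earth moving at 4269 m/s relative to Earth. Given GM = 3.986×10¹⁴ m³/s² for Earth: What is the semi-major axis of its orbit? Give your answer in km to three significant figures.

r = 1.702×10⁷ m.
Specific orbital energy ε = v²/2 − μ/r = (4269)²/2 − 3.986×10¹⁴/1.702×10⁷ = -1.431×10⁷ J/kg.
Since ε = −μ/(2a), a = −μ/(2ε) = 1.393×10⁷ m = 13930 km.

a ≈ 13900 km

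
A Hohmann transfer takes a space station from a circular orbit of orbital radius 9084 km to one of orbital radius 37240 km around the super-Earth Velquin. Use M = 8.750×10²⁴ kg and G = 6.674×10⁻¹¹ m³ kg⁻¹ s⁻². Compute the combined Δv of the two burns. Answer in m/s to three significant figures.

μ = GM = 6.674×10⁻¹¹ × 8.750×10²⁴ = 5.840×10¹⁴ m³/s².
r₁ = 9084 km = 9.084×10⁶ m.
r₂ = 37240 km = 3.724×10⁷ m.
Transfer ellipse a_t = (r₁ + r₂)/2 = 2.316×10⁷ m.
At r₁: circular v_c1 = √(μ/r₁) = 8018 m/s; transfer-periapsis v_p = √[μ(2/r₁ − 1/a_t)] = 10170 m/s.
Δv₁ = v_p − v_c1 = 2149 m/s.
At r₂: circular v_c2 = √(μ/r₂) = 3960 m/s; transfer-apoapsis v_a = √[μ(2/r₂ − 1/a_t)] = 2480 m/s.
Δv₂ = v_c2 − v_a = 1480 m/s.
Total Δv = Δv₁ + Δv₂ = 3629 m/s.

Δv_total ≈ 3630 m/s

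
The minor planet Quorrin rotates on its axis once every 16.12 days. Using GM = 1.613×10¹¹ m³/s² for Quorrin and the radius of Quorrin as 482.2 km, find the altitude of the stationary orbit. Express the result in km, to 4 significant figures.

h_sync ≈ 19460 km

T = 16.12 days = 1.393×10⁶ s.
A synchronous orbit has period T, so by Kepler's third law a = (μT²/4π²)^(1/3).
μT²/4π² = 1.613×10¹¹ × (1.393×10⁶)² / 39.48 = 7.926×10²¹ m³.
a = 1.994×10⁷ m = 19938 km.
Altitude h = a − R = 19938 − 482.2 = 19456 km.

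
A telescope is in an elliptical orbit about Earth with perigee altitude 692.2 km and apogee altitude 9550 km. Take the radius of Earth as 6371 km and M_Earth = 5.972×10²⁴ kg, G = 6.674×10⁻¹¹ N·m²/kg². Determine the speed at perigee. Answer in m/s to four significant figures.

μ = GM = 6.674×10⁻¹¹ × 5.972×10²⁴ = 3.986×10¹⁴ m³/s².
r_p = 6371 + 692.2 = 7063.2 km = 7.0632×10⁶ m.
r_a = 6371 + 9550 = 15921 km = 1.5921×10⁷ m.
Semi-major axis a = (r_p + r_a)/2 = 11492 km = 1.149×10⁷ m.
Vis-viva: v² = μ(2/r − 1/a) = 3.986×10¹⁴ × (2.832×10⁻⁷ − 8.702×10⁻⁸) = 7.818×10⁷ m²/s².
v = 8842 m/s.

v ≈ 8842 m/s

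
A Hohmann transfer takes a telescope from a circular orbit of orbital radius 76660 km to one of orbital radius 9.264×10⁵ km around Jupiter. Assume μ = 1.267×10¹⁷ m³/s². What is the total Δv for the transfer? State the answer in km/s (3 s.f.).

r₁ = 76660 km = 7.666×10⁷ m.
r₂ = 9.264×10⁵ km = 9.264×10⁸ m.
Transfer ellipse a_t = (r₁ + r₂)/2 = 5.015×10⁸ m.
At r₁: circular v_c1 = √(μ/r₁) = 40650 m/s; transfer-perijove v_p = √[μ(2/r₁ − 1/a_t)] = 55250 m/s.
Δv₁ = v_p − v_c1 = 14600 m/s.
At r₂: circular v_c2 = √(μ/r₂) = 11690 m/s; transfer-apojove v_a = √[μ(2/r₂ − 1/a_t)] = 4572 m/s.
Δv₂ = v_c2 − v_a = 7123 m/s.
Total Δv = Δv₁ + Δv₂ = 21720 m/s = 21.72 km/s.

Δv_total ≈ 21.7 km/s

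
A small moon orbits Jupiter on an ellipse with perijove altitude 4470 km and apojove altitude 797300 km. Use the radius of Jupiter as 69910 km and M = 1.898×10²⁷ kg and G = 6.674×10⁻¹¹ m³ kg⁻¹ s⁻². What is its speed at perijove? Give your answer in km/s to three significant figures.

v ≈ 56.0 km/s

μ = GM = 6.674×10⁻¹¹ × 1.898×10²⁷ = 1.267×10¹⁷ m³/s².
r_p = 69910 + 4470 = 74380 km = 7.4380×10⁷ m.
r_a = 69910 + 797300 = 867210 km = 8.6721×10⁸ m.
Semi-major axis a = (r_p + r_a)/2 = 4.7080×10⁵ km = 4.708×10⁸ m.
Vis-viva: v² = μ(2/r − 1/a) = 1.267×10¹⁷ × (2.689×10⁻⁸ − 2.124×10⁻⁹) = 3.137×10⁹ m²/s².
v = 56010 m/s = 56.01 km/s.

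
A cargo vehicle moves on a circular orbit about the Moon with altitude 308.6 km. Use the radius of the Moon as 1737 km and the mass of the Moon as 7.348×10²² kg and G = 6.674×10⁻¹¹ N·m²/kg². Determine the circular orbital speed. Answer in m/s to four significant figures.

v ≈ 1548 m/s

μ = GM = 6.674×10⁻¹¹ × 7.348×10²² = 4.904×10¹² m³/s².
r = 1737 + 308.6 = 2045.6 km = 2.0456×10⁶ m.
For a circular orbit v = √(μ/r) = √(4.904×10¹² / 2.046×10⁶) = √(2.397×10⁶) = 1548 m/s.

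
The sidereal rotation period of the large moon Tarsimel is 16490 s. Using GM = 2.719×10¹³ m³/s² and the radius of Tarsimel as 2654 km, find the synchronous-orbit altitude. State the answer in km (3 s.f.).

A synchronous orbit has period T, so by Kepler's third law a = (μT²/4π²)^(1/3).
μT²/4π² = 2.719×10¹³ × (1.649×10⁴)² / 39.48 = 1.873×10²⁰ m³.
a = 5.721×10⁶ m = 5721.3 km.
Altitude h = a − R = 5721.3 − 2654 = 3067.3 km.

h_sync ≈ 3070 km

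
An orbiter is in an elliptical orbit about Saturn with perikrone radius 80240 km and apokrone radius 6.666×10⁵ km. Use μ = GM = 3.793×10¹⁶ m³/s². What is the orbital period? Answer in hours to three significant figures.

Semi-major axis a = (r_p + r_a)/2 = (80240 + 6.6660×10⁵)/2 = 3.7342×10⁵ km = 3.734×10⁸ m.
By Kepler's third law T = 2π√(a³/μ) = 2π × 3.705×10⁴ = 2.328×10⁵ s.
= 64.67 hours.

T ≈ 64.7 hours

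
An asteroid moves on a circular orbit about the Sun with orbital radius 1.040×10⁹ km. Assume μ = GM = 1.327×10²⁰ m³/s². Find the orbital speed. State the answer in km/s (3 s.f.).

v ≈ 11.3 km/s

r = 1.040×10⁹ km = 1.040×10¹² m.
For a circular orbit v = √(μ/r) = √(1.327×10²⁰ / 1.040×10¹²) = √(1.276×10⁸) = 11300 m/s.
That is 11.30 km/s.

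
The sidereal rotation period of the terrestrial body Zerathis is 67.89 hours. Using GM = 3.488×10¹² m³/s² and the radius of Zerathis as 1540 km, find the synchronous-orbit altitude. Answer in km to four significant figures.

T = 67.89 hours = 2.444×10⁵ s.
A synchronous orbit has period T, so by Kepler's third law a = (μT²/4π²)^(1/3).
μT²/4π² = 3.488×10¹² × (2.444×10⁵)² / 39.48 = 5.278×10²¹ m³.
a = 1.741×10⁷ m = 17410 km.
Altitude h = a − R = 17410 − 1540 = 15870 km.

h_sync ≈ 15870 km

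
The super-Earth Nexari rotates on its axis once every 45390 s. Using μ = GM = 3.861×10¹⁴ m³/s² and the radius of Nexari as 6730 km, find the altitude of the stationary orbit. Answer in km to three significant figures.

A synchronous orbit has period T, so by Kepler's third law a = (μT²/4π²)^(1/3).
μT²/4π² = 3.861×10¹⁴ × (4.539×10⁴)² / 39.48 = 2.015×10²² m³.
a = 2.721×10⁷ m = 27212 km.
Altitude h = a − R = 27212 − 6730 = 20482 km.

h_sync ≈ 20500 km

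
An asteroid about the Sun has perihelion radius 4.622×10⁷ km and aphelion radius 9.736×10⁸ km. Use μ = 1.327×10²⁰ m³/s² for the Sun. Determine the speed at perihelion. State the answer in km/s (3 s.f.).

v ≈ 74.0 km/s

Semi-major axis a = (r_p + r_a)/2 = 5.0991×10⁸ km = 5.099×10¹¹ m.
Vis-viva: v² = μ(2/r − 1/a) = 1.327×10²⁰ × (4.327×10⁻¹¹ − 1.961×10⁻¹²) = 5.482×10⁹ m²/s².
v = 74040 m/s = 74.04 km/s.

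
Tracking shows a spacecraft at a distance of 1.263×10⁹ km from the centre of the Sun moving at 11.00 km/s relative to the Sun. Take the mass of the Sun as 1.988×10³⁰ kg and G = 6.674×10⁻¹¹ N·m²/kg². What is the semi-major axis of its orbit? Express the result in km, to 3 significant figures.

μ = GM = 6.674×10⁻¹¹ × 1.988×10³⁰ = 1.327×10²⁰ m³/s².
r = 1.263×10¹² m.
Specific orbital energy ε = v²/2 − μ/r = (11000)²/2 − 1.327×10²⁰/1.263×10¹² = -4.455×10⁷ J/kg.
Since ε = −μ/(2a), a = −μ/(2ε) = 1.489×10¹² m = 1.4891×10⁹ km.

a ≈ 1.49×10⁹ km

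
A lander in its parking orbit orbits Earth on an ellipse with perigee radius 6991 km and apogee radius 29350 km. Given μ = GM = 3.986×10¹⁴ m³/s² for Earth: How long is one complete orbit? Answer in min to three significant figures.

T ≈ 406 min

Semi-major axis a = (r_p + r_a)/2 = (6991.0 + 29350)/2 = 18170 km = 1.817×10⁷ m.
By Kepler's third law T = 2π√(a³/μ) = 2π × 3.880×10³ = 2.438×10⁴ s.
= 406.3 min.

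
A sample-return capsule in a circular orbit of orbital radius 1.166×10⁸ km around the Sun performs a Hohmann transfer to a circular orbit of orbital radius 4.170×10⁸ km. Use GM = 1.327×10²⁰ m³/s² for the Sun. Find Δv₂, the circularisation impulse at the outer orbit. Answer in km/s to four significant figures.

Δv ≈ 6.046 km/s

r₁ = 1.166×10⁸ km = 1.166×10¹¹ m.
r₂ = 4.170×10⁸ km = 4.170×10¹¹ m.
Transfer ellipse a_t = (r₁ + r₂)/2 = 2.668×10¹¹ m.
At r₁: circular v_c1 = √(μ/r₁) = 33740 m/s; transfer-perihelion v_p = √[μ(2/r₁ − 1/a_t)] = 42180 m/s.
At r₂: circular v_c2 = √(μ/r₂) = 17840 m/s; transfer-aphelion v_a = √[μ(2/r₂ − 1/a_t)] = 11790 m/s.
Δv₂ = v_c2 − v_a = 6046 m/s.
= 6.046 km/s.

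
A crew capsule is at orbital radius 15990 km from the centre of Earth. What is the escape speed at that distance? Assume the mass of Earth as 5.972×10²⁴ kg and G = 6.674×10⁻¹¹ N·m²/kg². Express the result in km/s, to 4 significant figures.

v_esc ≈ 7.061 km/s

μ = GM = 6.674×10⁻¹¹ × 5.972×10²⁴ = 3.986×10¹⁴ m³/s².
r = 15990 km = 1.599×10⁷ m.
Escape speed v_esc = √(2μ/r) = √(2 × 3.986×10¹⁴ / 1.599×10⁷) = √(4.985×10⁷) = 7061 m/s.
= 7.061 km/s.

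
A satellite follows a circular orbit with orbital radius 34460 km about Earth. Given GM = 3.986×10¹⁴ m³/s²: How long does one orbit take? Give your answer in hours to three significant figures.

r = 34460 km = 3.446×10⁷ m.
Kepler's third law: T = 2π√(r³/μ) = 2π√((3.446×10⁷)³ / 3.986×10¹⁴).
r³/μ = 1.027×10⁸ s², so T = 2π × 1.013×10⁴ = 6.366×10⁴ s.
Converting: 6.366×10⁴ s ÷ 3600 = 17.68 hours.

T ≈ 17.7 hours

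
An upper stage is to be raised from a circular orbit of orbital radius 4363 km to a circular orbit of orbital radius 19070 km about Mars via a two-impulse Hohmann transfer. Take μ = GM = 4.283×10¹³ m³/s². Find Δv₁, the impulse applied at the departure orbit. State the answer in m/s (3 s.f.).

Δv ≈ 864 m/s

r₁ = 4363 km = 4.363×10⁶ m.
r₂ = 19070 km = 1.907×10⁷ m.
Transfer ellipse a_t = (r₁ + r₂)/2 = 1.172×10⁷ m.
At r₁: circular v_c1 = √(μ/r₁) = 3133 m/s; transfer-periapsis v_p = √[μ(2/r₁ − 1/a_t)] = 3997 m/s.
Δv₁ = v_p − v_c1 = 864.1 m/s.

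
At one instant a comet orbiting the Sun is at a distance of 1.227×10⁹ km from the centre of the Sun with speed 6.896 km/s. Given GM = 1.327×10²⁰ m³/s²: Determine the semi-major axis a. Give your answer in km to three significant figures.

a ≈ 7.86×10⁸ km

r = 1.227×10¹² m.
Specific orbital energy ε = v²/2 − μ/r = (6896)²/2 − 1.327×10²⁰/1.227×10¹² = -8.437×10⁷ J/kg.
Since ε = −μ/(2a), a = −μ/(2ε) = 7.864×10¹¹ m = 7.8639×10⁸ km.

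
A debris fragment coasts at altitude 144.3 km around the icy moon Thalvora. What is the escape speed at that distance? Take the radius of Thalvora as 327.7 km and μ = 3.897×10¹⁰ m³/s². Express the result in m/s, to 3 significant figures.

v_esc ≈ 406 m/s

r = 327.7 + 144.3 = 472.00 km = 4.7200×10⁵ m.
Escape speed v_esc = √(2μ/r) = √(2 × 3.897×10¹⁰ / 4.720×10⁵) = √(1.651×10⁵) = 406.4 m/s.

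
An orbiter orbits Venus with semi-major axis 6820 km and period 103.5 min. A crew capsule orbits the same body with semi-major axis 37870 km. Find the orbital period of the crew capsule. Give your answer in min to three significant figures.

T₂ ≈ 1350 min

Kepler's third law: T² ∝ a³, so T₂ = T₁ (a₂/a₁)^(3/2).
a₂/a₁ = 5.553, (a₂/a₁)^(3/2) = 13.08.
T₂ = 103.5 × 13.08 = 1354 min.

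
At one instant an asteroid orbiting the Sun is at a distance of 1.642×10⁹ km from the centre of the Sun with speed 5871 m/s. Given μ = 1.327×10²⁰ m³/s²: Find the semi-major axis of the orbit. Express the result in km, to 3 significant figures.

r = 1.642×10¹² m.
Vis-viva rearranged: 1/a = 2/r − v²/μ = 1.218×10⁻¹² − 2.597×10⁻¹³ = 9.583×10⁻¹³ m⁻¹.
a = 1.044×10¹² m = 1.0435×10⁹ km.

a ≈ 1.04×10⁹ km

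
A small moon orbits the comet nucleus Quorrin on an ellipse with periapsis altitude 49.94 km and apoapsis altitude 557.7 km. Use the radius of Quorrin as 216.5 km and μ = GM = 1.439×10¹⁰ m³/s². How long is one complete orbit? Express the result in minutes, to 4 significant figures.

r_p = 216.5 + 49.94 = 266.44 km = 2.6644×10⁵ m.
r_a = 216.5 + 557.7 = 774.20 km = 7.7420×10⁵ m.
Semi-major axis a = (r_p + r_a)/2 = (266.44 + 774.20)/2 = 520.32 km = 5.203×10⁵ m.
By Kepler's third law T = 2π√(a³/μ) = 2π × 3.129×10³ = 1.966×10⁴ s.
= 327.6 minutes.

T ≈ 327.6 minutes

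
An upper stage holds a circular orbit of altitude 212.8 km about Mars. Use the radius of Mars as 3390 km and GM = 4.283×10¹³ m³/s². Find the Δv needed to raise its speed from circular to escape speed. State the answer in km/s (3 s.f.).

Δv ≈ 1.43 km/s

r = 3390 + 212.8 = 3602.8 km = 3.6028×10⁶ m.
Circular speed v_c = √(μ/r) = 3448 m/s.
Escape speed v_esc = √(2μ/r) = √2 × v_c = 4876 m/s.
Δv = v_esc − v_c = 1428 m/s = 1.428 km/s.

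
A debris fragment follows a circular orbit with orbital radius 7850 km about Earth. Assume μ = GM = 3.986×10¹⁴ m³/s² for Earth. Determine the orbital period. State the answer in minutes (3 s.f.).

r = 7850 km = 7.850×10⁶ m.
Kepler's third law: T = 2π√(r³/μ) = 2π√((7.850×10⁶)³ / 3.986×10¹⁴).
r³/μ = 1.214×10⁶ s², so T = 2π × 1.102×10³ = 6.922×10³ s.
Converting: 6.922×10³ s ÷ 60.00 = 115.4 minutes.

T ≈ 115 minutes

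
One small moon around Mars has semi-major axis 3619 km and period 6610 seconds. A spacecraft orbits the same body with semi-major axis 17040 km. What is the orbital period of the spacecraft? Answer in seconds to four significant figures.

T₂ ≈ 67530 seconds

Kepler's third law: T² ∝ a³, so T₂ = T₁ (a₂/a₁)^(3/2).
a₂/a₁ = 4.708, (a₂/a₁)^(3/2) = 10.22.
T₂ = 6610 × 10.22 = 67530 seconds.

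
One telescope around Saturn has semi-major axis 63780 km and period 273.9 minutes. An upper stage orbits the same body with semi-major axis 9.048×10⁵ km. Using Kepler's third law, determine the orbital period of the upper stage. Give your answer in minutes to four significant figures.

T₂ ≈ 14640 minutes

Kepler's third law: T² ∝ a³, so T₂ = T₁ (a₂/a₁)^(3/2).
a₂/a₁ = 14.19, (a₂/a₁)^(3/2) = 53.43.
T₂ = 273.9 × 53.43 = 14640 minutes.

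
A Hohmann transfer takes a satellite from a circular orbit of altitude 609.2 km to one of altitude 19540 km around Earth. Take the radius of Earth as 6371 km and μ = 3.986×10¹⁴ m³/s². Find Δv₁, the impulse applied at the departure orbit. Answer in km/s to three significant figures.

Δv ≈ 1.93 km/s

r₁ = 6371 + 609.2 = 6980.2 km = 6.9802×10⁶ m.
r₂ = 6371 + 19540 = 25911 km = 2.5911×10⁷ m.
Transfer ellipse a_t = (r₁ + r₂)/2 = 1.645×10⁷ m.
At r₁: circular v_c1 = √(μ/r₁) = 7557 m/s; transfer-perigee v_p = √[μ(2/r₁ − 1/a_t)] = 9485 m/s.
Δv₁ = v_p − v_c1 = 1929 m/s.
= 1.929 km/s.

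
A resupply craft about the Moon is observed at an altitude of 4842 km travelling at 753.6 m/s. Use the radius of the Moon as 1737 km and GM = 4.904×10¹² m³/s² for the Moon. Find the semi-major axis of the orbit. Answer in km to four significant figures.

r = 1737 + 4842 = 6579.0 km = 6.579×10⁶ m.
Vis-viva rearranged: 1/a = 2/r − v²/μ = 3.040×10⁻⁷ − 1.158×10⁻⁷ = 1.882×10⁻⁷ m⁻¹.
a = 5.314×10⁶ m = 5313.7 km.

a ≈ 5314 km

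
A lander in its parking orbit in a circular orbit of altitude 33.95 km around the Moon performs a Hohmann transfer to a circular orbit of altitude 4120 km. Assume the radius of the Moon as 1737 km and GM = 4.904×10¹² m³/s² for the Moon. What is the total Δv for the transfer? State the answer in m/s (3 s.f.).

Δv_total ≈ 690 m/s

r₁ = 1737 + 33.95 = 1771.0 km = 1.7710×10⁶ m.
r₂ = 1737 + 4120 = 5857.0 km = 5.8570×10⁶ m.
Transfer ellipse a_t = (r₁ + r₂)/2 = 3.814×10⁶ m.
At r₁: circular v_c1 = √(μ/r₁) = 1664 m/s; transfer-perilune v_p = √[μ(2/r₁ − 1/a_t)] = 2062 m/s.
Δv₁ = v_p − v_c1 = 398.1 m/s.
At r₂: circular v_c2 = √(μ/r₂) = 915.0 m/s; transfer-apolune v_a = √[μ(2/r₂ − 1/a_t)] = 623.5 m/s.
Δv₂ = v_c2 − v_a = 291.5 m/s.
Total Δv = Δv₁ + Δv₂ = 689.6 m/s.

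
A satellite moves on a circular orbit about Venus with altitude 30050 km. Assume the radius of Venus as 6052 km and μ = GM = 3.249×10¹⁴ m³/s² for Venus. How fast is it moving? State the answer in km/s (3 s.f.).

r = 6052 + 30050 = 36102 km = 3.6102×10⁷ m.
For a circular orbit v = √(μ/r) = √(3.249×10¹⁴ / 3.610×10⁷) = √(9.000×10⁶) = 3000 m/s.
That is 3.000 km/s.

v ≈ 3.00 km/s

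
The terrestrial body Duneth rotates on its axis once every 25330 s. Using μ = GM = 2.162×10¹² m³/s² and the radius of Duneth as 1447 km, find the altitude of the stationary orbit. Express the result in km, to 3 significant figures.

A synchronous orbit has period T, so by Kepler's third law a = (μT²/4π²)^(1/3).
μT²/4π² = 2.162×10¹² × (2.533×10⁴)² / 39.48 = 3.514×10¹⁹ m³.
a = 3.275×10⁶ m = 3275.3 km.
Altitude h = a − R = 3275.3 − 1447 = 1828.3 km.

h_sync ≈ 1830 km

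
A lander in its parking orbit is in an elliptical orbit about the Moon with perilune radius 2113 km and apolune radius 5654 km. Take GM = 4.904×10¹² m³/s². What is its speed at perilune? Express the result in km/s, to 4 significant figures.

v ≈ 1.838 km/s

Semi-major axis a = (r_p + r_a)/2 = 3883.5 km = 3.884×10⁶ m.
Vis-viva: v² = μ(2/r − 1/a) = 4.904×10¹² × (9.465×10⁻⁷ − 2.575×10⁻⁷) = 3.379×10⁶ m²/s².
v = 1838 m/s = 1.838 km/s.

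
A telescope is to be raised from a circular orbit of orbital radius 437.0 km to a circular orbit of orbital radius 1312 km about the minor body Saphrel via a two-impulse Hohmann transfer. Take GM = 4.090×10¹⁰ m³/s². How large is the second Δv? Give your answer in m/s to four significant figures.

r₁ = 437.0 km = 4.370×10⁵ m.
r₂ = 1312 km = 1.312×10⁶ m.
Transfer ellipse a_t = (r₁ + r₂)/2 = 8.745×10⁵ m.
At r₁: circular v_c1 = √(μ/r₁) = 305.9 m/s; transfer-periapsis v_p = √[μ(2/r₁ − 1/a_t)] = 374.7 m/s.
At r₂: circular v_c2 = √(μ/r₂) = 176.6 m/s; transfer-apoapsis v_a = √[μ(2/r₂ − 1/a_t)] = 124.8 m/s.
Δv₂ = v_c2 − v_a = 51.75 m/s.

Δv ≈ 51.75 m/s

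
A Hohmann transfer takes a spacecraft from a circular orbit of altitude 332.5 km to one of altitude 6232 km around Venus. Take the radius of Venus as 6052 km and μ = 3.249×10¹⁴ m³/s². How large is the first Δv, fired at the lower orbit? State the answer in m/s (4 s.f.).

Δv ≈ 1050 m/s

r₁ = 6052 + 332.5 = 6384.5 km = 6.3845×10⁶ m.
r₂ = 6052 + 6232 = 12284 km = 1.2284×10⁷ m.
Transfer ellipse a_t = (r₁ + r₂)/2 = 9.334×10⁶ m.
At r₁: circular v_c1 = √(μ/r₁) = 7134 m/s; transfer-periapsis v_p = √[μ(2/r₁ − 1/a_t)] = 8184 m/s.
Δv₁ = v_p − v_c1 = 1050 m/s.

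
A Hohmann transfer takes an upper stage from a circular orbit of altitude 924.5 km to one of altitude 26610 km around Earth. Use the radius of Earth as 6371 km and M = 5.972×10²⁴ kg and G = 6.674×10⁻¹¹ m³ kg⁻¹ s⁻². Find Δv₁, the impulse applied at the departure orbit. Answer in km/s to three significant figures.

μ = GM = 6.674×10⁻¹¹ × 5.972×10²⁴ = 3.986×10¹⁴ m³/s².
r₁ = 6371 + 924.5 = 7295.5 km = 7.2955×10⁶ m.
r₂ = 6371 + 26610 = 32981 km = 3.2981×10⁷ m.
Transfer ellipse a_t = (r₁ + r₂)/2 = 2.014×10⁷ m.
At r₁: circular v_c1 = √(μ/r₁) = 7391 m/s; transfer-perigee v_p = √[μ(2/r₁ − 1/a_t)] = 9459 m/s.
Δv₁ = v_p − v_c1 = 2068 m/s.
= 2.068 km/s.

Δv ≈ 2.07 km/s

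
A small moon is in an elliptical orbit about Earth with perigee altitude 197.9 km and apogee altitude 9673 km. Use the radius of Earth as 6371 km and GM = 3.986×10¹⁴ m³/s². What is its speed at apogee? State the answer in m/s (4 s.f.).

r_p = 6371 + 197.9 = 6568.9 km = 6.5689×10⁶ m.
r_a = 6371 + 9673 = 16044 km = 1.6044×10⁷ m.
Semi-major axis a = (r_p + r_a)/2 = 11306 km = 1.131×10⁷ m.
Vis-viva: v² = μ(2/r − 1/a) = 3.986×10¹⁴ × (1.247×10⁻⁷ − 8.845×10⁻⁸) = 1.443×10⁷ m²/s².
v = 3799 m/s.

v ≈ 3799 m/s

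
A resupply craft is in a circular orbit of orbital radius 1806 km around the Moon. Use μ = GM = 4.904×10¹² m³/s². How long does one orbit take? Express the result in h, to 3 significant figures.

T ≈ 1.91 h

r = 1806 km = 1.806×10⁶ m.
Kepler's third law: T = 2π√(r³/μ) = 2π√((1.806×10⁶)³ / 4.904×10¹²).
r³/μ = 1.201×10⁶ s², so T = 2π × 1.096×10³ = 6.886×10³ s.
Converting: 6.886×10³ s ÷ 3600 = 1.913 h.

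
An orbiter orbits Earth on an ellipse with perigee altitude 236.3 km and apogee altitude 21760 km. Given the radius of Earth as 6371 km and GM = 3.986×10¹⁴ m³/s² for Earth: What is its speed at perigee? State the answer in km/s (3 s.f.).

v ≈ 9.88 km/s

r_p = 6371 + 236.3 = 6607.3 km = 6.6073×10⁶ m.
r_a = 6371 + 21760 = 28131 km = 2.8131×10⁷ m.
Semi-major axis a = (r_p + r_a)/2 = 17369 km = 1.737×10⁷ m.
Vis-viva: v² = μ(2/r − 1/a) = 3.986×10¹⁴ × (3.027×10⁻⁷ − 5.757×10⁻⁸) = 9.771×10⁷ m²/s².
v = 9885 m/s = 9.885 km/s.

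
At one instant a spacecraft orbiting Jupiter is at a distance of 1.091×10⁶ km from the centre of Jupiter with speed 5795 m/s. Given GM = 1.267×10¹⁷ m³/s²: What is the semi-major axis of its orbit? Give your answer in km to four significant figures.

a ≈ 6.377×10⁵ km

r = 1.091×10⁹ m.
Vis-viva rearranged: 1/a = 2/r − v²/μ = 1.833×10⁻⁹ − 2.651×10⁻¹⁰ = 1.568×10⁻⁹ m⁻¹.
a = 6.377×10⁸ m = 6.3770×10⁵ km.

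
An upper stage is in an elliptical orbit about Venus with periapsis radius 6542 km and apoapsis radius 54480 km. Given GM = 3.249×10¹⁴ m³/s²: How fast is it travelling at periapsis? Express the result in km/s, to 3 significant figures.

Semi-major axis a = (r_p + r_a)/2 = 30511 km = 3.051×10⁷ m.
Vis-viva: v² = μ(2/r − 1/a) = 3.249×10¹⁴ × (3.057×10⁻⁷ − 3.278×10⁻⁸) = 8.868×10⁷ m²/s².
v = 9417 m/s = 9.417 km/s.

v ≈ 9.42 km/s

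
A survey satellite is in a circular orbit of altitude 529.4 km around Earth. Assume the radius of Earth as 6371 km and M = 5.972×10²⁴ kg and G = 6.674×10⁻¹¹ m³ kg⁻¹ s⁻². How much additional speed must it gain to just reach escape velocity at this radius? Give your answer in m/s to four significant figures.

Δv ≈ 3148 m/s

μ = GM = 6.674×10⁻¹¹ × 5.972×10²⁴ = 3.986×10¹⁴ m³/s².
r = 6371 + 529.4 = 6900.4 km = 6.9004×10⁶ m.
Circular speed v_c = √(μ/r) = 7600 m/s.
Escape speed v_esc = √(2μ/r) = √2 × v_c = 10750 m/s.
Δv = v_esc − v_c = 3148 m/s.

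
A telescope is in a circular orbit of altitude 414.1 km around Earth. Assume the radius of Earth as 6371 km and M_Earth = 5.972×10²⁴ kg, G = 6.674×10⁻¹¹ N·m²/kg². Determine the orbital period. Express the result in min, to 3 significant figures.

T ≈ 92.7 min

μ = GM = 6.674×10⁻¹¹ × 5.972×10²⁴ = 3.986×10¹⁴ m³/s².
r = 6371 + 414.1 = 6785.1 km = 6.7851×10⁶ m.
Kepler's third law: T = 2π√(r³/μ) = 2π√((6.785×10⁶)³ / 3.986×10¹⁴).
r³/μ = 7.837×10⁵ s², so T = 2π × 8.853×10² = 5.562×10³ s.
Converting: 5.562×10³ s ÷ 60.00 = 92.71 min.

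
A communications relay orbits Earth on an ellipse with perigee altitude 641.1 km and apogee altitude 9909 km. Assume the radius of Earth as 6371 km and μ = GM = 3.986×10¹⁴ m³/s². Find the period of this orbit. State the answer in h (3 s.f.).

r_p = 6371 + 641.1 = 7012.1 km = 7.0121×10⁶ m.
r_a = 6371 + 9909 = 16280 km = 1.6280×10⁷ m.
Semi-major axis a = (r_p + r_a)/2 = (7012.1 + 16280)/2 = 11646 km = 1.165×10⁷ m.
By Kepler's third law T = 2π√(a³/μ) = 2π × 1.991×10³ = 1.251×10⁴ s.
= 3.474 h.

T ≈ 3.47 h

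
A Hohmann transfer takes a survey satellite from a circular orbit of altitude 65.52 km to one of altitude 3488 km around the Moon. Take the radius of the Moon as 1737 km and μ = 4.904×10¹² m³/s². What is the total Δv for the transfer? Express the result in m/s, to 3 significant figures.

r₁ = 1737 + 65.52 = 1802.5 km = 1.8025×10⁶ m.
r₂ = 1737 + 3488 = 5225.0 km = 5.2250×10⁶ m.
Transfer ellipse a_t = (r₁ + r₂)/2 = 3.514×10⁶ m.
At r₁: circular v_c1 = √(μ/r₁) = 1649 m/s; transfer-perilune v_p = √[μ(2/r₁ − 1/a_t)] = 2011 m/s.
Δv₁ = v_p − v_c1 = 361.9 m/s.
At r₂: circular v_c2 = √(μ/r₂) = 968.8 m/s; transfer-apolune v_a = √[μ(2/r₂ − 1/a_t)] = 693.9 m/s.
Δv₂ = v_c2 − v_a = 274.9 m/s.
Total Δv = Δv₁ + Δv₂ = 636.8 m/s.

Δv_total ≈ 637 m/s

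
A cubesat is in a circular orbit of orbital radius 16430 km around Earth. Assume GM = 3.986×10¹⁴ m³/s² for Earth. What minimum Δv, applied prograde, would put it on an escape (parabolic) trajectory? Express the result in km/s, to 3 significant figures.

Δv ≈ 2.04 km/s

r = 16430 km = 1.643×10⁷ m.
Circular speed v_c = √(μ/r) = 4925 m/s.
Escape speed v_esc = √(2μ/r) = √2 × v_c = 6966 m/s.
Δv = v_esc − v_c = 2040 m/s = 2.040 km/s.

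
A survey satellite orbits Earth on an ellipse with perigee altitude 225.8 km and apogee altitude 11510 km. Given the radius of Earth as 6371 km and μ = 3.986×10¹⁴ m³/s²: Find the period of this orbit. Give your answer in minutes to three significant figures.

r_p = 6371 + 225.8 = 6596.8 km = 6.5968×10⁶ m.
r_a = 6371 + 11510 = 17881 km = 1.7881×10⁷ m.
Semi-major axis a = (r_p + r_a)/2 = (6596.8 + 17881)/2 = 12239 km = 1.224×10⁷ m.
By Kepler's third law T = 2π√(a³/μ) = 2π × 2.145×10³ = 1.347×10⁴ s.
= 224.6 minutes.

T ≈ 225 minutes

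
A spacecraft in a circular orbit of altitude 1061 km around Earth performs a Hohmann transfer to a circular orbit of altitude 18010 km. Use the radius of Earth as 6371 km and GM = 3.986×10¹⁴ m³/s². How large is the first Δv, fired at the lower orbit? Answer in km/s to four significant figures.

Δv ≈ 1.743 km/s

r₁ = 6371 + 1061 = 7432.0 km = 7.4320×10⁶ m.
r₂ = 6371 + 18010 = 24381 km = 2.4381×10⁷ m.
Transfer ellipse a_t = (r₁ + r₂)/2 = 1.591×10⁷ m.
At r₁: circular v_c1 = √(μ/r₁) = 7323 m/s; transfer-perigee v_p = √[μ(2/r₁ − 1/a_t)] = 9067 m/s.
Δv₁ = v_p − v_c1 = 1743 m/s.
= 1.743 km/s.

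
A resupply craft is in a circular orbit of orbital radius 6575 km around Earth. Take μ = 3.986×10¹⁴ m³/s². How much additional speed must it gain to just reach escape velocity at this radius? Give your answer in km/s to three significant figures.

r = 6575 km = 6.575×10⁶ m.
Circular speed v_c = √(μ/r) = 7786 m/s.
Escape speed v_esc = √(2μ/r) = √2 × v_c = 11010 m/s.
Δv = v_esc − v_c = 3225 m/s = 3.225 km/s.

Δv ≈ 3.23 km/s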